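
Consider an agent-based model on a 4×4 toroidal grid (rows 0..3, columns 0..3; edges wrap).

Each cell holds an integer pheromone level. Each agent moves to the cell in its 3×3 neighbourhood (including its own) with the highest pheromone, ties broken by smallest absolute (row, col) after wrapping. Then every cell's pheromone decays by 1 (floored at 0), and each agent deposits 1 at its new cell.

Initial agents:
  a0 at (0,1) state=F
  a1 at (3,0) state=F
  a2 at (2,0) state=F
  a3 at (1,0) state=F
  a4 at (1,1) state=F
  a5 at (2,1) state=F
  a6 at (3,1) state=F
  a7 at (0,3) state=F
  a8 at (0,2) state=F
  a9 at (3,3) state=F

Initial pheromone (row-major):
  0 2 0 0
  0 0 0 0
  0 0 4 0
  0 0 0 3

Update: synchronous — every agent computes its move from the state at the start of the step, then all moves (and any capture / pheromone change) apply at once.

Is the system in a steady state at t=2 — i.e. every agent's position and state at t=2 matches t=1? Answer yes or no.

t=1: a0@(0,1) a1@(3,3) a2@(3,3) a3@(0,1) a4@(2,2) a5@(2,2) a6@(2,2) a7@(3,3) a8@(3,3) a9@(2,2) | pheromone: 0 3 0 0 / 0 0 0 0 / 0 0 7 0 / 0 0 0 6
t=2: a0@(0,1) a1@(2,2) a2@(2,2) a3@(0,1) a4@(2,2) a5@(2,2) a6@(2,2) a7@(2,2) a8@(2,2) a9@(2,2) | pheromone: 0 4 0 0 / 0 0 0 0 / 0 0 14 0 / 0 0 0 5

no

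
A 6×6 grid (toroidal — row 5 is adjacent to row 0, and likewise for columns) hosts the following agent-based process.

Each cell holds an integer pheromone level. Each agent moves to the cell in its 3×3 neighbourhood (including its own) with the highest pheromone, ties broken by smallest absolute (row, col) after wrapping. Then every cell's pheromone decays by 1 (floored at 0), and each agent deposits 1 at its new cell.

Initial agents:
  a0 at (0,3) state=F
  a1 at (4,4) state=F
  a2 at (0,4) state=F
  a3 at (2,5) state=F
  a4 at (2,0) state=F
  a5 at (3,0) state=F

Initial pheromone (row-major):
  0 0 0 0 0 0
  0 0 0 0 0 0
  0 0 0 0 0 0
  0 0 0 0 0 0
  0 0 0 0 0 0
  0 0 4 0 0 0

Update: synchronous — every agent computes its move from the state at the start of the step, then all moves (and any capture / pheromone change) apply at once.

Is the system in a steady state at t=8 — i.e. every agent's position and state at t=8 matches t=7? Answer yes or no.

t=1: a0@(5,2) a1@(3,3) a2@(0,3) a3@(1,0) a4@(1,0) a5@(2,0) | pheromone: 0 0 0 1 0 0 / 2 0 0 0 0 0 / 1 0 0 0 0 0 / 0 0 0 1 0 0 / 0 0 0 0 0 0 / 0 0 4 0 0 0
t=2: a0@(5,2) a1@(3,3) a2@(5,2) a3@(1,0) a4@(1,0) a5@(1,0) | pheromone: 0 0 0 0 0 0 / 4 0 0 0 0 0 / 0 0 0 0 0 0 / 0 0 0 1 0 0 / 0 0 0 0 0 0 / 0 0 5 0 0 0
t=3: a0@(5,2) a1@(3,3) a2@(5,2) a3@(1,0) a4@(1,0) a5@(1,0) | pheromone: 0 0 0 0 0 0 / 6 0 0 0 0 0 / 0 0 0 0 0 0 / 0 0 0 1 0 0 / 0 0 0 0 0 0 / 0 0 6 0 0 0
t=4: a0@(5,2) a1@(3,3) a2@(5,2) a3@(1,0) a4@(1,0) a5@(1,0) | pheromone: 0 0 0 0 0 0 / 8 0 0 0 0 0 / 0 0 0 0 0 0 / 0 0 0 1 0 0 / 0 0 0 0 0 0 / 0 0 7 0 0 0
t=5: a0@(5,2) a1@(3,3) a2@(5,2) a3@(1,0) a4@(1,0) a5@(1,0) | pheromone: 0 0 0 0 0 0 / 10 0 0 0 0 0 / 0 0 0 0 0 0 / 0 0 0 1 0 0 / 0 0 0 0 0 0 / 0 0 8 0 0 0
t=6: a0@(5,2) a1@(3,3) a2@(5,2) a3@(1,0) a4@(1,0) a5@(1,0) | pheromone: 0 0 0 0 0 0 / 12 0 0 0 0 0 / 0 0 0 0 0 0 / 0 0 0 1 0 0 / 0 0 0 0 0 0 / 0 0 9 0 0 0
t=7: a0@(5,2) a1@(3,3) a2@(5,2) a3@(1,0) a4@(1,0) a5@(1,0) | pheromone: 0 0 0 0 0 0 / 14 0 0 0 0 0 / 0 0 0 0 0 0 / 0 0 0 1 0 0 / 0 0 0 0 0 0 / 0 0 10 0 0 0
t=8: a0@(5,2) a1@(3,3) a2@(5,2) a3@(1,0) a4@(1,0) a5@(1,0) | pheromone: 0 0 0 0 0 0 / 16 0 0 0 0 0 / 0 0 0 0 0 0 / 0 0 0 1 0 0 / 0 0 0 0 0 0 / 0 0 11 0 0 0

yes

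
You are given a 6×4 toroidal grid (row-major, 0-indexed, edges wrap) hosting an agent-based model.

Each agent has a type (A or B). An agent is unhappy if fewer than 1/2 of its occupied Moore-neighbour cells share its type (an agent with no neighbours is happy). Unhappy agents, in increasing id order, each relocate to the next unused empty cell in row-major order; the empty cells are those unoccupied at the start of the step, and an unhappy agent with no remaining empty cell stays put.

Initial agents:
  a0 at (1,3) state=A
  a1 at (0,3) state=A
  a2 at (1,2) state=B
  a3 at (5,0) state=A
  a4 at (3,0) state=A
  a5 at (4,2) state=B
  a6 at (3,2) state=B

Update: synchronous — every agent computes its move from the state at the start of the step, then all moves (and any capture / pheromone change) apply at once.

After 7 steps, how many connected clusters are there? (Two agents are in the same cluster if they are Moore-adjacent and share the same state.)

t=1: a0@(1,3):A a1@(0,3):A a2@(0,0):B a3@(5,0):A a4@(3,0):A a5@(4,2):B a6@(3,2):B
t=2: a0@(1,3):A a1@(0,3):A a2@(0,1):B a3@(5,0):A a4@(3,0):A a5@(4,2):B a6@(3,2):B
t=3: a0@(1,3):A a1@(0,3):A a2@(0,0):B a3@(5,0):A a4@(3,0):A a5@(4,2):B a6@(3,2):B
t=4: a0@(1,3):A a1@(0,3):A a2@(0,1):B a3@(5,0):A a4@(3,0):A a5@(4,2):B a6@(3,2):B
t=5: a0@(1,3):A a1@(0,3):A a2@(0,0):B a3@(5,0):A a4@(3,0):A a5@(4,2):B a6@(3,2):B
t=6: a0@(1,3):A a1@(0,3):A a2@(0,1):B a3@(5,0):A a4@(3,0):A a5@(4,2):B a6@(3,2):B
t=7: a0@(1,3):A a1@(0,3):A a2@(0,0):B a3@(5,0):A a4@(3,0):A a5@(4,2):B a6@(3,2):B

4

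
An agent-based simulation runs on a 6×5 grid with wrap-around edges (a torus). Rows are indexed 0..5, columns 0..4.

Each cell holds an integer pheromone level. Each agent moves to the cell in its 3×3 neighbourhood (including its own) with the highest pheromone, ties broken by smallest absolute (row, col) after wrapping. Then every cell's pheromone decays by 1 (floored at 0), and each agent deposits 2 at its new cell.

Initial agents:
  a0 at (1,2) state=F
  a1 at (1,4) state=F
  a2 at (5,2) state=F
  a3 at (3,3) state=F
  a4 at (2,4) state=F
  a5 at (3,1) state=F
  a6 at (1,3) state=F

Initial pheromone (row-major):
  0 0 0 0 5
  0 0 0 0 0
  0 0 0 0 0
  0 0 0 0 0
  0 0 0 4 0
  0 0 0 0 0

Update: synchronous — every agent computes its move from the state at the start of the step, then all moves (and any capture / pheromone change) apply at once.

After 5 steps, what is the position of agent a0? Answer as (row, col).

(0, 1)

t=1: a0@(0,1) a1@(0,4) a2@(4,3) a3@(4,3) a4@(1,0) a5@(2,0) a6@(0,4) | pheromone: 0 2 0 0 8 / 2 0 0 0 0 / 2 0 0 0 0 / 0 0 0 0 0 / 0 0 0 7 0 / 0 0 0 0 0
t=2: a0@(0,1) a1@(0,4) a2@(4,3) a3@(4,3) a4@(0,4) a5@(1,0) a6@(0,4) | pheromone: 0 3 0 0 13 / 3 0 0 0 0 / 1 0 0 0 0 / 0 0 0 0 0 / 0 0 0 10 0 / 0 0 0 0 0
t=3: a0@(0,1) a1@(0,4) a2@(4,3) a3@(4,3) a4@(0,4) a5@(0,4) a6@(0,4) | pheromone: 0 4 0 0 20 / 2 0 0 0 0 / 0 0 0 0 0 / 0 0 0 0 0 / 0 0 0 13 0 / 0 0 0 0 0
t=4: a0@(0,1) a1@(0,4) a2@(4,3) a3@(4,3) a4@(0,4) a5@(0,4) a6@(0,4) | pheromone: 0 5 0 0 27 / 1 0 0 0 0 / 0 0 0 0 0 / 0 0 0 0 0 / 0 0 0 16 0 / 0 0 0 0 0
t=5: a0@(0,1) a1@(0,4) a2@(4,3) a3@(4,3) a4@(0,4) a5@(0,4) a6@(0,4) | pheromone: 0 6 0 0 34 / 0 0 0 0 0 / 0 0 0 0 0 / 0 0 0 0 0 / 0 0 0 19 0 / 0 0 0 0 0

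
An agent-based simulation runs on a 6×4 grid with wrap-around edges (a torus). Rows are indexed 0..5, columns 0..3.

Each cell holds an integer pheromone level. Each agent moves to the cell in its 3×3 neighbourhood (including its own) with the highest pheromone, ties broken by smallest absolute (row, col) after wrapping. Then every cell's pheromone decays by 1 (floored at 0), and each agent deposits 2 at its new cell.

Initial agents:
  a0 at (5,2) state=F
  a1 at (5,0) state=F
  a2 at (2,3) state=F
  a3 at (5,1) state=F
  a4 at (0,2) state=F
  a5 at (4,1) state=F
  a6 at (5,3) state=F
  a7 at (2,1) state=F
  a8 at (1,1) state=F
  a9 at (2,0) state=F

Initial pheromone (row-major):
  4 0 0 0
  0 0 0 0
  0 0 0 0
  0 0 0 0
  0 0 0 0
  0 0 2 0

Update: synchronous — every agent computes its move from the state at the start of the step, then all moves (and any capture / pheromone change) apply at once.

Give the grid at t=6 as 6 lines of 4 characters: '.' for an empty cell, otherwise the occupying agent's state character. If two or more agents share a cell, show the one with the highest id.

t=1: a0@(5,2) a1@(0,0) a2@(1,0) a3@(0,0) a4@(5,2) a5@(5,2) a6@(0,0) a7@(1,0) a8@(0,0) a9@(1,0) | pheromone: 11 0 0 0 / 6 0 0 0 / 0 0 0 0 / 0 0 0 0 / 0 0 0 0 / 0 0 7 0
t=2: a0@(5,2) a1@(0,0) a2@(0,0) a3@(0,0) a4@(5,2) a5@(5,2) a6@(0,0) a7@(0,0) a8@(0,0) a9@(0,0) | pheromone: 24 0 0 0 / 5 0 0 0 / 0 0 0 0 / 0 0 0 0 / 0 0 0 0 / 0 0 12 0
t=3: a0@(5,2) a1@(0,0) a2@(0,0) a3@(0,0) a4@(5,2) a5@(5,2) a6@(0,0) a7@(0,0) a8@(0,0) a9@(0,0) | pheromone: 37 0 0 0 / 4 0 0 0 / 0 0 0 0 / 0 0 0 0 / 0 0 0 0 / 0 0 17 0
t=4: a0@(5,2) a1@(0,0) a2@(0,0) a3@(0,0) a4@(5,2) a5@(5,2) a6@(0,0) a7@(0,0) a8@(0,0) a9@(0,0) | pheromone: 50 0 0 0 / 3 0 0 0 / 0 0 0 0 / 0 0 0 0 / 0 0 0 0 / 0 0 22 0
t=5: a0@(5,2) a1@(0,0) a2@(0,0) a3@(0,0) a4@(5,2) a5@(5,2) a6@(0,0) a7@(0,0) a8@(0,0) a9@(0,0) | pheromone: 63 0 0 0 / 2 0 0 0 / 0 0 0 0 / 0 0 0 0 / 0 0 0 0 / 0 0 27 0
t=6: a0@(5,2) a1@(0,0) a2@(0,0) a3@(0,0) a4@(5,2) a5@(5,2) a6@(0,0) a7@(0,0) a8@(0,0) a9@(0,0) | pheromone: 76 0 0 0 / 1 0 0 0 / 0 0 0 0 / 0 0 0 0 / 0 0 0 0 / 0 0 32 0

F...
....
....
....
....
..F.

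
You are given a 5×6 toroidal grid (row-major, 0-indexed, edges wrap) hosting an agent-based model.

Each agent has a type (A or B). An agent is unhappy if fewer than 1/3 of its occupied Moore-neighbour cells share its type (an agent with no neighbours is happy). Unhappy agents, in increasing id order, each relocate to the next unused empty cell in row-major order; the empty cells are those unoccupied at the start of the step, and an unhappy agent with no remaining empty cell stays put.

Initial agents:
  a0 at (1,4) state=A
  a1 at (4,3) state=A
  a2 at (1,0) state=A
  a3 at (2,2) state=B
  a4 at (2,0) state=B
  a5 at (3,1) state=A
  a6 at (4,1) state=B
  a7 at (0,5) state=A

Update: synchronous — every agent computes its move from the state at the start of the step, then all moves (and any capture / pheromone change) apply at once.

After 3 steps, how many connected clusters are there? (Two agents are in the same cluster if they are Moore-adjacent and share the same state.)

4

t=1: a0@(1,4):A a1@(4,3):A a2@(1,0):A a3@(0,0):B a4@(0,1):B a5@(0,2):A a6@(0,3):B a7@(0,5):A
t=2: a0@(1,4):A a1@(4,3):A a2@(1,0):A a3@(0,0):B a4@(0,1):B a5@(0,2):A a6@(0,4):B a7@(0,5):A
t=3: a0@(1,4):A a1@(4,3):A a2@(1,0):A a3@(0,0):B a4@(0,1):B a5@(0,2):A a6@(0,3):B a7@(0,5):A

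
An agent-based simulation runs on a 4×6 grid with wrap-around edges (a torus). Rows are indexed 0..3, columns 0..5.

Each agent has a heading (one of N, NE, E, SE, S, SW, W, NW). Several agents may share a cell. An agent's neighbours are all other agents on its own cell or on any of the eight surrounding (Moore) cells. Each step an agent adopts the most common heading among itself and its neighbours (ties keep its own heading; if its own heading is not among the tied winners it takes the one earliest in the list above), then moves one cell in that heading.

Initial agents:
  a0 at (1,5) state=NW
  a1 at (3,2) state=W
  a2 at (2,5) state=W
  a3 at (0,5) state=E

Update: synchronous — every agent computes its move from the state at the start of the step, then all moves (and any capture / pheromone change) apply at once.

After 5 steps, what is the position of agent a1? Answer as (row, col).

(3, 3)

t=1: a0@(0,4):NW a1@(3,1):W a2@(2,4):W a3@(0,0):E
t=2: a0@(3,3):NW a1@(3,0):W a2@(2,3):W a3@(0,1):E
t=3: a0@(2,2):NW a1@(3,5):W a2@(2,2):W a3@(0,2):E
t=4: a0@(1,1):NW a1@(3,4):W a2@(2,1):W a3@(0,3):E
t=5: a0@(0,0):NW a1@(3,3):W a2@(2,0):W a3@(0,4):E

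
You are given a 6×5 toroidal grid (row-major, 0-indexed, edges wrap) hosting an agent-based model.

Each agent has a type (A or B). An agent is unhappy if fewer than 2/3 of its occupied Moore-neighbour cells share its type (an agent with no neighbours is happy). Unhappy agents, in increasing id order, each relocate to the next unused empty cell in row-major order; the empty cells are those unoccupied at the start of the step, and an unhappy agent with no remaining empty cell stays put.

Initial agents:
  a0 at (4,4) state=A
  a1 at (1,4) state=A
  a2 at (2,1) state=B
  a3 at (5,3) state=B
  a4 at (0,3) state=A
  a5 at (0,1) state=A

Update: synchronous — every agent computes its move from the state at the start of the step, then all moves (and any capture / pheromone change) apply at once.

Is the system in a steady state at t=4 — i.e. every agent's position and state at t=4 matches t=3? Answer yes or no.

no

t=1: a0@(0,0):A a1@(1,4):A a2@(2,1):B a3@(0,2):B a4@(0,4):A a5@(0,1):A
t=2: a0@(0,0):A a1@(1,4):A a2@(2,1):B a3@(0,3):B a4@(0,4):A a5@(1,0):A
t=3: a0@(0,0):A a1@(1,4):A a2@(0,1):B a3@(0,2):B a4@(0,4):A a5@(1,0):A
t=4: a0@(0,0):A a1@(1,4):A a2@(0,3):B a3@(0,2):B a4@(0,4):A a5@(1,0):A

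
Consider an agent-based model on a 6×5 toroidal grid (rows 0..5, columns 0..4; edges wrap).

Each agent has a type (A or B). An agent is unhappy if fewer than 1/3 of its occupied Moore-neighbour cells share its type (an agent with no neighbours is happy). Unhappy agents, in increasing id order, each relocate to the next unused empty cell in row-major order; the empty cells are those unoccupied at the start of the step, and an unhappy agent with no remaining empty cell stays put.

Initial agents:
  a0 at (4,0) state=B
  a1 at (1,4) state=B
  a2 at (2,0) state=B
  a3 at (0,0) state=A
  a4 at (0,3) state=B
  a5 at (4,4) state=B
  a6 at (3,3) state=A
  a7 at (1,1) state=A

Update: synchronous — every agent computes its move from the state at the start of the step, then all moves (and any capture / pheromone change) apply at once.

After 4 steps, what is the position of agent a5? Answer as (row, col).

t=1: a0@(4,0):B a1@(1,4):B a2@(2,0):B a3@(0,0):A a4@(0,3):B a5@(4,4):B a6@(0,1):A a7@(1,1):A
t=2: (unchanged — steady state)

(4, 4)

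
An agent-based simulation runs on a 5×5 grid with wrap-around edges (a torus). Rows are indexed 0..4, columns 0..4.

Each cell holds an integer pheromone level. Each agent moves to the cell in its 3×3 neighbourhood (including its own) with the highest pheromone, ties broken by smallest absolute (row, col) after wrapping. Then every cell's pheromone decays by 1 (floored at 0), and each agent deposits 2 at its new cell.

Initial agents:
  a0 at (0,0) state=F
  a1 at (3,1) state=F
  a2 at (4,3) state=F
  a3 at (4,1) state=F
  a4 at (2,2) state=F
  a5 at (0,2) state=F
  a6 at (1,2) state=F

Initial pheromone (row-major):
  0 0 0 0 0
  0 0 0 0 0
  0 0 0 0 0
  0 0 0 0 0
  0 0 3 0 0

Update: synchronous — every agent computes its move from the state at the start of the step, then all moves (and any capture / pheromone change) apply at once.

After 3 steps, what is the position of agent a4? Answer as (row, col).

t=1: a0@(0,0) a1@(4,2) a2@(4,2) a3@(4,2) a4@(1,1) a5@(4,2) a6@(0,1) | pheromone: 2 2 0 0 0 / 0 2 0 0 0 / 0 0 0 0 0 / 0 0 0 0 0 / 0 0 10 0 0
t=2: a0@(0,0) a1@(4,2) a2@(4,2) a3@(4,2) a4@(0,0) a5@(4,2) a6@(4,2) | pheromone: 5 1 0 0 0 / 0 1 0 0 0 / 0 0 0 0 0 / 0 0 0 0 0 / 0 0 19 0 0
t=3: a0@(0,0) a1@(4,2) a2@(4,2) a3@(4,2) a4@(0,0) a5@(4,2) a6@(4,2) | pheromone: 8 0 0 0 0 / 0 0 0 0 0 / 0 0 0 0 0 / 0 0 0 0 0 / 0 0 28 0 0

(0, 0)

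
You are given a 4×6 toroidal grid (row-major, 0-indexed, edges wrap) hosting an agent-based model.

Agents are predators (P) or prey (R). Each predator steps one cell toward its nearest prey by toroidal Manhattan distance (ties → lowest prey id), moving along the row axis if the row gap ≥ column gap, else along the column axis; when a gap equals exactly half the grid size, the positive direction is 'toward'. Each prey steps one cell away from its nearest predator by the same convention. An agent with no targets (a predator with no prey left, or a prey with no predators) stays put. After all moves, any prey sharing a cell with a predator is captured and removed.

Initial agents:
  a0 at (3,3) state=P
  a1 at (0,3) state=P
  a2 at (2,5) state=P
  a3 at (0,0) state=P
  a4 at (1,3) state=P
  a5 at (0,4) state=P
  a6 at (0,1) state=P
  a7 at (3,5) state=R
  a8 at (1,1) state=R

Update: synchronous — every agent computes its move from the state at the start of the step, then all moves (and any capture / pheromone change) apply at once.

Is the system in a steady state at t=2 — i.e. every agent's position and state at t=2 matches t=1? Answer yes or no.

t=1: a0@(3,4):P a1@(0,4):P a2@(3,5):P a3@(3,0):P a4@(1,2):P a5@(3,4):P a6@(1,1):P a7@(0,5):R a8@(2,1):R
t=2: a0@(0,4):P a1@(0,5):P a2@(0,5):P a3@(0,0):P a4@(2,2):P a5@(0,4):P a6@(2,1):P a8@(3,1):R

no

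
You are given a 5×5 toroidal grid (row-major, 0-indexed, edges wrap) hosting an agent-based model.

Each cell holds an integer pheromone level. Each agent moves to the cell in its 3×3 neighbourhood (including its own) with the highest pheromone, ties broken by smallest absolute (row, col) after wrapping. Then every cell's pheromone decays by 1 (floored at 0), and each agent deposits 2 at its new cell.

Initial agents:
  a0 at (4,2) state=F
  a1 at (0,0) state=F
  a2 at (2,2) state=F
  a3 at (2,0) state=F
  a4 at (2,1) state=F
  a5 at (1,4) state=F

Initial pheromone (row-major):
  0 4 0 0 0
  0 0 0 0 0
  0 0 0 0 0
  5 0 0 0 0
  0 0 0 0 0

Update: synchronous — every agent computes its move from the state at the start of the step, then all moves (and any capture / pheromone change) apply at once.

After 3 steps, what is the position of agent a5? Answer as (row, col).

(0, 1)

t=1: a0@(0,1) a1@(0,1) a2@(1,1) a3@(3,0) a4@(3,0) a5@(0,0) | pheromone: 2 7 0 0 0 / 0 2 0 0 0 / 0 0 0 0 0 / 8 0 0 0 0 / 0 0 0 0 0
t=2: a0@(0,1) a1@(0,1) a2@(0,1) a3@(3,0) a4@(3,0) a5@(0,1) | pheromone: 1 14 0 0 0 / 0 1 0 0 0 / 0 0 0 0 0 / 11 0 0 0 0 / 0 0 0 0 0
t=3: a0@(0,1) a1@(0,1) a2@(0,1) a3@(3,0) a4@(3,0) a5@(0,1) | pheromone: 0 21 0 0 0 / 0 0 0 0 0 / 0 0 0 0 0 / 14 0 0 0 0 / 0 0 0 0 0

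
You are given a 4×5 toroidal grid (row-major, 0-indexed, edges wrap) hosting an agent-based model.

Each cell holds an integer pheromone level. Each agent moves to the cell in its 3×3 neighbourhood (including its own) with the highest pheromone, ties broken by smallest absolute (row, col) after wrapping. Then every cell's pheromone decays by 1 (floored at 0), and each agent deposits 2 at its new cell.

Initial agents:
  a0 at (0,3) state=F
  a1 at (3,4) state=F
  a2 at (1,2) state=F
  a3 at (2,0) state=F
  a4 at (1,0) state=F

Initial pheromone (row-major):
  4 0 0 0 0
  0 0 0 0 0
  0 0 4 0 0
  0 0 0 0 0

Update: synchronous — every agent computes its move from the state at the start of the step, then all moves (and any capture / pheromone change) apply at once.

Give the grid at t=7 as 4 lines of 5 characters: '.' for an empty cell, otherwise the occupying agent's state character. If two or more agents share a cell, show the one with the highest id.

t=1: a0@(0,2) a1@(0,0) a2@(2,2) a3@(1,0) a4@(0,0) | pheromone: 7 0 2 0 0 / 2 0 0 0 0 / 0 0 5 0 0 / 0 0 0 0 0
t=2: a0@(0,2) a1@(0,0) a2@(2,2) a3@(0,0) a4@(0,0) | pheromone: 12 0 3 0 0 / 1 0 0 0 0 / 0 0 6 0 0 / 0 0 0 0 0
t=3: a0@(0,2) a1@(0,0) a2@(2,2) a3@(0,0) a4@(0,0) | pheromone: 17 0 4 0 0 / 0 0 0 0 0 / 0 0 7 0 0 / 0 0 0 0 0
t=4: a0@(0,2) a1@(0,0) a2@(2,2) a3@(0,0) a4@(0,0) | pheromone: 22 0 5 0 0 / 0 0 0 0 0 / 0 0 8 0 0 / 0 0 0 0 0
t=5: a0@(0,2) a1@(0,0) a2@(2,2) a3@(0,0) a4@(0,0) | pheromone: 27 0 6 0 0 / 0 0 0 0 0 / 0 0 9 0 0 / 0 0 0 0 0
t=6: a0@(0,2) a1@(0,0) a2@(2,2) a3@(0,0) a4@(0,0) | pheromone: 32 0 7 0 0 / 0 0 0 0 0 / 0 0 10 0 0 / 0 0 0 0 0
t=7: a0@(0,2) a1@(0,0) a2@(2,2) a3@(0,0) a4@(0,0) | pheromone: 37 0 8 0 0 / 0 0 0 0 0 / 0 0 11 0 0 / 0 0 0 0 0

F.F..
.....
..F..
.....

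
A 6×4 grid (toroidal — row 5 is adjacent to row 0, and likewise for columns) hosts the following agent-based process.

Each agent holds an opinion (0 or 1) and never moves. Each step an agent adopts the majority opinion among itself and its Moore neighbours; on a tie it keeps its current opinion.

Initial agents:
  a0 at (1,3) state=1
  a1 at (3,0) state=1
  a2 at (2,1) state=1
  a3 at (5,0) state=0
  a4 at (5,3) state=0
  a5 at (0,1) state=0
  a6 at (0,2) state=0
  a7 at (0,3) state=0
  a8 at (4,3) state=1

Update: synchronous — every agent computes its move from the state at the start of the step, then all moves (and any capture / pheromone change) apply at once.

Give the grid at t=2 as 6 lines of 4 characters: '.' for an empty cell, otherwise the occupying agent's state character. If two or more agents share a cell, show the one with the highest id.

t=1: a0@(1,3):0 a1@(3,0):1 a2@(2,1):1 a3@(5,0):0 a4@(5,3):0 a5@(0,1):0 a6@(0,2):0 a7@(0,3):0 a8@(4,3):1
t=2: (unchanged — steady state)

.000
...0
.1..
1...
...1
0..0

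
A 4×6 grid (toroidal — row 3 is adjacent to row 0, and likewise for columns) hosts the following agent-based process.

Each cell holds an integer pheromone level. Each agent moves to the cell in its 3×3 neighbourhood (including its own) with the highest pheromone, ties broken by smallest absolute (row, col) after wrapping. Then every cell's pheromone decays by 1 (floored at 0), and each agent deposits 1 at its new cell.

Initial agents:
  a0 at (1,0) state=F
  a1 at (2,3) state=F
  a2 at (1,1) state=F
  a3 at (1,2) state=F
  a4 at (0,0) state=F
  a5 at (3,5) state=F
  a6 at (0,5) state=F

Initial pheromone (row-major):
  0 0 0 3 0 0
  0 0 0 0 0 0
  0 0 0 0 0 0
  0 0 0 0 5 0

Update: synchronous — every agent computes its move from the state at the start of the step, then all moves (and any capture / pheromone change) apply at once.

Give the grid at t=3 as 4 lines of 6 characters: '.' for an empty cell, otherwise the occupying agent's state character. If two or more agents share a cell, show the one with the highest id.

t=1: a0@(0,0) a1@(3,4) a2@(0,0) a3@(0,3) a4@(0,0) a5@(3,4) a6@(3,4) | pheromone: 3 0 0 3 0 0 / 0 0 0 0 0 0 / 0 0 0 0 0 0 / 0 0 0 0 7 0
t=2: a0@(0,0) a1@(3,4) a2@(0,0) a3@(3,4) a4@(0,0) a5@(3,4) a6@(3,4) | pheromone: 5 0 0 2 0 0 / 0 0 0 0 0 0 / 0 0 0 0 0 0 / 0 0 0 0 10 0
t=3: a0@(0,0) a1@(3,4) a2@(0,0) a3@(3,4) a4@(0,0) a5@(3,4) a6@(3,4) | pheromone: 7 0 0 1 0 0 / 0 0 0 0 0 0 / 0 0 0 0 0 0 / 0 0 0 0 13 0

F.....
......
......
....F.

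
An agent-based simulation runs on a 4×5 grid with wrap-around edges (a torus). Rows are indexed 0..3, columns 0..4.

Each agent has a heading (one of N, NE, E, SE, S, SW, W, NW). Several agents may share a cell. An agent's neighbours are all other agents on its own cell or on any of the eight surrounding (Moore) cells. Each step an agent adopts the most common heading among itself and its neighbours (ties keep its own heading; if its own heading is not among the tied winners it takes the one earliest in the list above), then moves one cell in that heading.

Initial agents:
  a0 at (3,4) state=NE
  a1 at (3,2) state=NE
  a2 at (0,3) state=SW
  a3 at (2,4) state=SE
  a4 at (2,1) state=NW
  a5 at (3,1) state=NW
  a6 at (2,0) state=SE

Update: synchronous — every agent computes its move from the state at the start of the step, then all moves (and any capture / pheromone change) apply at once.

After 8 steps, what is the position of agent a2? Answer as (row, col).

(2, 1)

t=1: a0@(0,0):SE a1@(2,1):NW a2@(3,4):NE a3@(3,0):SE a4@(1,0):NW a5@(2,0):NW a6@(3,1):SE
t=2: a0@(1,1):SE a1@(1,0):NW a2@(0,0):SE a3@(0,1):SE a4@(0,4):NW a5@(1,4):NW a6@(0,2):SE
t=3: a0@(2,2):SE a1@(0,4):NW a2@(1,1):SE a3@(1,2):SE a4@(3,3):NW a5@(0,3):NW a6@(1,3):SE
t=4: a0@(3,3):SE a1@(3,3):NW a2@(2,2):SE a3@(2,3):SE a4@(2,2):NW a5@(3,2):NW a6@(2,4):SE
t=5: a0@(0,4):SE a1@(0,4):SE a2@(3,3):SE a3@(3,4):SE a4@(1,1):NW a5@(2,1):NW a6@(3,0):SE
t=6: a0@(1,0):SE a1@(1,0):SE a2@(0,4):SE a3@(0,0):SE a4@(0,0):NW a5@(1,0):NW a6@(0,1):SE
t=7: a0@(2,1):SE a1@(2,1):SE a2@(1,0):SE a3@(1,1):SE a4@(1,1):SE a5@(2,1):SE a6@(1,2):SE
t=8: a0@(3,2):SE a1@(3,2):SE a2@(2,1):SE a3@(2,2):SE a4@(2,2):SE a5@(3,2):SE a6@(2,3):SE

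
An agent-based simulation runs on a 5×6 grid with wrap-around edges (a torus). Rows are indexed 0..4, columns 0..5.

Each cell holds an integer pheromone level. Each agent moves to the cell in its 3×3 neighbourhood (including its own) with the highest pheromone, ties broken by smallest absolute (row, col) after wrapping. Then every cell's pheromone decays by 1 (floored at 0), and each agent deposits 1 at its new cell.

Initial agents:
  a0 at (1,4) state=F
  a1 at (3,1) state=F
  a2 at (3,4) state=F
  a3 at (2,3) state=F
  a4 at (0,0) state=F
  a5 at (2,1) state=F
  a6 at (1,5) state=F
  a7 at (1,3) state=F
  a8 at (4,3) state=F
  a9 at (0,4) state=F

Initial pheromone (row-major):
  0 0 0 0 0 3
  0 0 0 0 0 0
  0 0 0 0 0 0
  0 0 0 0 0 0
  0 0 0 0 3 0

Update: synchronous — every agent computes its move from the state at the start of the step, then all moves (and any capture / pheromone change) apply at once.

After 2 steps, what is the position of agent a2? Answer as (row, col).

t=1: a0@(0,5) a1@(2,0) a2@(4,4) a3@(1,2) a4@(0,5) a5@(1,0) a6@(0,5) a7@(0,2) a8@(4,4) a9@(0,5) | pheromone: 0 0 1 0 0 6 / 1 0 1 0 0 0 / 1 0 0 0 0 0 / 0 0 0 0 0 0 / 0 0 0 0 4 0
t=2: a0@(0,5) a1@(1,0) a2@(0,5) a3@(0,2) a4@(0,5) a5@(0,5) a6@(0,5) a7@(0,2) a8@(0,5) a9@(0,5) | pheromone: 0 0 2 0 0 12 / 1 0 0 0 0 0 / 0 0 0 0 0 0 / 0 0 0 0 0 0 / 0 0 0 0 3 0

(0, 5)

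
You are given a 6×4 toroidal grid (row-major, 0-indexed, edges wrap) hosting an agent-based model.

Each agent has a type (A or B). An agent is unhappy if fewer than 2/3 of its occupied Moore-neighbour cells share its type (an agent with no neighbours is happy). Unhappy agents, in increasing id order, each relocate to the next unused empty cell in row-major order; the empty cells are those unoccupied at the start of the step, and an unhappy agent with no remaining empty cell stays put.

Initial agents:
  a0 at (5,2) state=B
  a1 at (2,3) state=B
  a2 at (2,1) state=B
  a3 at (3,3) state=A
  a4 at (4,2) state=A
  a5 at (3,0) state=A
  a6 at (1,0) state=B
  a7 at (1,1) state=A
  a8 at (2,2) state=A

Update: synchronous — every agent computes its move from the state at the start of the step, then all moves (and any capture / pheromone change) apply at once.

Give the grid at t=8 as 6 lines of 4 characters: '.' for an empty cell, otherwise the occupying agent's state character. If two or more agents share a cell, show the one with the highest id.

....
....
BBBA
AABA
A...
....

t=1: a0@(0,0):B a1@(0,1):B a2@(0,2):B a3@(3,3):A a4@(0,3):A a5@(1,2):A a6@(1,0):B a7@(1,3):A a8@(2,0):A
t=2: a0@(1,1):B a1@(0,1):B a2@(2,1):B a3@(3,3):A a4@(2,2):A a5@(2,3):A a6@(3,0):B a7@(3,1):A a8@(2,0):A
t=3: a0@(0,0):B a1@(0,1):B a2@(0,2):B a3@(3,3):A a4@(0,3):A a5@(2,3):A a6@(1,0):B a7@(1,2):A a8@(1,3):A
t=4: a0@(1,1):B a1@(0,1):B a2@(2,0):B a3@(3,3):A a4@(2,1):A a5@(2,3):A a6@(2,2):B a7@(3,0):A a8@(3,1):A
t=5: a0@(1,1):B a1@(0,1):B a2@(0,0):B a3@(0,2):A a4@(0,3):A a5@(1,0):A a6@(1,2):B a7@(3,0):A a8@(1,3):A
t=6: a0@(2,0):B a1@(2,1):B a2@(2,2):B a3@(2,3):A a4@(3,1):A a5@(3,2):A a6@(3,3):B a7@(3,0):A a8@(4,0):A
t=7: a0@(0,0):B a1@(0,1):B a2@(0,2):B a3@(0,3):A a4@(1,0):A a5@(1,1):A a6@(1,2):B a7@(1,3):A a8@(4,0):A
t=8: a0@(2,0):B a1@(2,1):B a2@(2,2):B a3@(2,3):A a4@(3,0):A a5@(3,1):A a6@(3,2):B a7@(3,3):A a8@(4,0):A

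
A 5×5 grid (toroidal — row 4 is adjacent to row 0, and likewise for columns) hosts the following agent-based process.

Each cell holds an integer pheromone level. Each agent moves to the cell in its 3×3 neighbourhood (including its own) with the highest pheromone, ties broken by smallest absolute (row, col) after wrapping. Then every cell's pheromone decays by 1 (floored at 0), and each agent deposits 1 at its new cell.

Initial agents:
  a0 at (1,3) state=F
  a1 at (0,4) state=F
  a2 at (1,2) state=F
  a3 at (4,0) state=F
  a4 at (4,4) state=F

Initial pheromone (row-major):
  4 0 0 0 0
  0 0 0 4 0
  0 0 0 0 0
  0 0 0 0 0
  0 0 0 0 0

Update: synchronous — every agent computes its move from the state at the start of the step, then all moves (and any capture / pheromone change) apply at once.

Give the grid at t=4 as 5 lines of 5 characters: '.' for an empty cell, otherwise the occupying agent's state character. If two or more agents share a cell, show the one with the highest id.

t=1: a0@(1,3) a1@(0,0) a2@(1,3) a3@(0,0) a4@(0,0) | pheromone: 6 0 0 0 0 / 0 0 0 5 0 / 0 0 0 0 0 / 0 0 0 0 0 / 0 0 0 0 0
t=2: a0@(1,3) a1@(0,0) a2@(1,3) a3@(0,0) a4@(0,0) | pheromone: 8 0 0 0 0 / 0 0 0 6 0 / 0 0 0 0 0 / 0 0 0 0 0 / 0 0 0 0 0
t=3: a0@(1,3) a1@(0,0) a2@(1,3) a3@(0,0) a4@(0,0) | pheromone: 10 0 0 0 0 / 0 0 0 7 0 / 0 0 0 0 0 / 0 0 0 0 0 / 0 0 0 0 0
t=4: a0@(1,3) a1@(0,0) a2@(1,3) a3@(0,0) a4@(0,0) | pheromone: 12 0 0 0 0 / 0 0 0 8 0 / 0 0 0 0 0 / 0 0 0 0 0 / 0 0 0 0 0

F....
...F.
.....
.....
.....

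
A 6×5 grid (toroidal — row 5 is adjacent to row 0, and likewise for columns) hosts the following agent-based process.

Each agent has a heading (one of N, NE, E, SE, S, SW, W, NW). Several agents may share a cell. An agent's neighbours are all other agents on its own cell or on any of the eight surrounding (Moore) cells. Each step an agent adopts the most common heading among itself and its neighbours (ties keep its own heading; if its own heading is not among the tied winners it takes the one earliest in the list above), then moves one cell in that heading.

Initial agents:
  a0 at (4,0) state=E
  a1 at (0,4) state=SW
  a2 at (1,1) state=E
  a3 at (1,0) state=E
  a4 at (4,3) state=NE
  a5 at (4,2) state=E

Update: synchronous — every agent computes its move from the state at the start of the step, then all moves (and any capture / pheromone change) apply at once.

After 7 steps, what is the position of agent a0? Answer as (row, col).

(4, 2)

t=1: a0@(4,1):E a1@(1,3):SW a2@(1,2):E a3@(1,1):E a4@(3,4):NE a5@(4,3):E
t=2: a0@(4,2):E a1@(2,2):SW a2@(1,3):E a3@(1,2):E a4@(2,0):NE a5@(4,4):E
t=3: a0@(4,3):E a1@(2,3):E a2@(1,4):E a3@(1,3):E a4@(1,1):NE a5@(4,0):E
t=4: a0@(4,4):E a1@(2,4):E a2@(1,0):E a3@(1,4):E a4@(0,2):NE a5@(4,1):E
t=5: a0@(4,0):E a1@(2,0):E a2@(1,1):E a3@(1,0):E a4@(5,3):NE a5@(4,2):E
t=6: a0@(4,1):E a1@(2,1):E a2@(1,2):E a3@(1,1):E a4@(4,4):NE a5@(4,3):E
t=7: a0@(4,2):E a1@(2,2):E a2@(1,3):E a3@(1,2):E a4@(3,0):NE a5@(4,4):E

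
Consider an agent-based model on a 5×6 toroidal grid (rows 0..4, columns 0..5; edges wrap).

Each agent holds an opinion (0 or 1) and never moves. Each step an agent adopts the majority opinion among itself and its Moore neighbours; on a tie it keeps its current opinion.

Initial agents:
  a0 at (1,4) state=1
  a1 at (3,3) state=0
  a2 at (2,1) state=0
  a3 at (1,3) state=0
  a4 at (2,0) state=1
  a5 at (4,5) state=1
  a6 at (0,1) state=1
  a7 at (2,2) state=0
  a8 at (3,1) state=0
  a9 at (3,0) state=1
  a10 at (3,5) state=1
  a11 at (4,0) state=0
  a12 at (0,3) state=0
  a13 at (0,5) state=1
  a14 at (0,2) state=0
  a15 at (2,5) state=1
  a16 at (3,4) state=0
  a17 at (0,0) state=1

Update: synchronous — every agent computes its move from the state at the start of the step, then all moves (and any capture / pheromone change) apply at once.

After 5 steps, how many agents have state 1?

11

t=1: a0@(1,4):1 a1@(3,3):0 a2@(2,1):0 a3@(1,3):0 a4@(2,0):1 a5@(4,5):1 a6@(0,1):1 a7@(2,2):0 a8@(3,1):0 a9@(3,0):1 a10@(3,5):1 a11@(4,0):1 a12@(0,3):0 a13@(0,5):1 a14@(0,2):0 a15@(2,5):1 a16@(3,4):1 a17@(0,0):1
t=2: (unchanged — steady state)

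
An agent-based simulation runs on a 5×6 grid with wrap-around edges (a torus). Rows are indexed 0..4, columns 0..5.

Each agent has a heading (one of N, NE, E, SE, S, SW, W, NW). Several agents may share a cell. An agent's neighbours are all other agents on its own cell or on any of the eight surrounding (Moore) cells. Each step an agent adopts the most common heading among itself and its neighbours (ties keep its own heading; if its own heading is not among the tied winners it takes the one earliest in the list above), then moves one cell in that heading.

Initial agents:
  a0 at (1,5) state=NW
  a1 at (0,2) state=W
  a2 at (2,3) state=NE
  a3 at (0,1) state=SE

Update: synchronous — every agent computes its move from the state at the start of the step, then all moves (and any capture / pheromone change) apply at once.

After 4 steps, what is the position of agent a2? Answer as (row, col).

t=1: a0@(0,4):NW a1@(0,1):W a2@(1,4):NE a3@(1,2):SE
t=2: a0@(4,3):NW a1@(0,0):W a2@(0,5):NE a3@(2,3):SE
t=3: a0@(3,2):NW a1@(0,5):W a2@(4,0):NE a3@(3,4):SE
t=4: a0@(2,1):NW a1@(0,4):W a2@(3,1):NE a3@(4,5):SE

(3, 1)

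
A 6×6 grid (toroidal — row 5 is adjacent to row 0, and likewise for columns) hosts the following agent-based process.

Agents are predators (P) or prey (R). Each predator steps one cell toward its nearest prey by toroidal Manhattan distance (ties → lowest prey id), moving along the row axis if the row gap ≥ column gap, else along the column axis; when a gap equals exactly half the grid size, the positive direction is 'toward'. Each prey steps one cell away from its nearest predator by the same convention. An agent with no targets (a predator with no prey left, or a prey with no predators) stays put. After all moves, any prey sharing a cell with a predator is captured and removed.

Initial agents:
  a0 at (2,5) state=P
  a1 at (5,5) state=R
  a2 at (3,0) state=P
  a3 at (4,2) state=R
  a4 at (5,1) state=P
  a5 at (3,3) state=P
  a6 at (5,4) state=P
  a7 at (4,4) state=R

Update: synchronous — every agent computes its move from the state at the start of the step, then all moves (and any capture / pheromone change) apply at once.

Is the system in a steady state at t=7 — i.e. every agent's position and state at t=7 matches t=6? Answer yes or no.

t=1: a0@(3,5):P a2@(4,0):P a3@(3,2):R a4@(5,0):P a5@(4,3):P a6@(5,5):P a7@(3,4):R
t=2: a0@(3,4):P a2@(4,1):P a3@(2,2):R a4@(4,0):P a5@(3,3):P a6@(4,5):P
t=3: a0@(3,3):P a2@(3,1):P a3@(1,2):R a4@(3,0):P a5@(2,3):P a6@(4,0):P
t=4: a0@(2,3):P a2@(2,1):P a3@(0,2):R a4@(2,0):P a5@(1,3):P a6@(5,0):P
t=5: a0@(1,3):P a2@(1,1):P a3@(5,2):R a4@(1,0):P a5@(0,3):P a6@(5,1):P
t=6: a0@(0,3):P a2@(0,1):P a4@(0,0):P a5@(5,3):P a6@(5,2):P
t=7: (unchanged — steady state)

yes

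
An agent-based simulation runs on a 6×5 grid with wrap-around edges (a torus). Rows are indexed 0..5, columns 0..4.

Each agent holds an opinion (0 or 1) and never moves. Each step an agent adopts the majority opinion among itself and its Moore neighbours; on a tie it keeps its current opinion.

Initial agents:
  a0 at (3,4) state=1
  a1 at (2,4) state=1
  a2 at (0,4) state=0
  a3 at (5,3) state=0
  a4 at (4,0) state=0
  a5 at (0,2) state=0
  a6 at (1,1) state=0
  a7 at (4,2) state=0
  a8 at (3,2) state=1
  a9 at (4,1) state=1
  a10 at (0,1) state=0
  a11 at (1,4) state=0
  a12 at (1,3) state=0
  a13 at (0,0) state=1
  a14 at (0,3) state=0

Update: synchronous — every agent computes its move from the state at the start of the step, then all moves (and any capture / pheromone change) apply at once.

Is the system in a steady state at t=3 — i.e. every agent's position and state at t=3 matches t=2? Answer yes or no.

yes

t=1: a0@(3,4):1 a1@(2,4):1 a2@(0,4):0 a3@(5,3):0 a4@(4,0):1 a5@(0,2):0 a6@(1,1):0 a7@(4,2):0 a8@(3,2):1 a9@(4,1):1 a10@(0,1):0 a11@(1,4):0 a12@(1,3):0 a13@(0,0):0 a14@(0,3):0
t=2: (unchanged — steady state)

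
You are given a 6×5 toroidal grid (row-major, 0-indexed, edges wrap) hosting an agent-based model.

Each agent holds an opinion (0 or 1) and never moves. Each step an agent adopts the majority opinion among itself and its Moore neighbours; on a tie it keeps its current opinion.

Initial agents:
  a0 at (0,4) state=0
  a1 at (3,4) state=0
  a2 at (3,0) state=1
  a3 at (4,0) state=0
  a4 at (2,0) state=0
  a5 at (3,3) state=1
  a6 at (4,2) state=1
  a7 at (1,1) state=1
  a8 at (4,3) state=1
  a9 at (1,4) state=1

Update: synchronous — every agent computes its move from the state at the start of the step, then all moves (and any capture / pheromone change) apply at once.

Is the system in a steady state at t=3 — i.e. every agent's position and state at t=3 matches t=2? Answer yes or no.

yes

t=1: a0@(0,4):0 a1@(3,4):0 a2@(3,0):0 a3@(4,0):0 a4@(2,0):1 a5@(3,3):1 a6@(4,2):1 a7@(1,1):1 a8@(4,3):1 a9@(1,4):0
t=2: a0@(0,4):0 a1@(3,4):0 a2@(3,0):0 a3@(4,0):0 a4@(2,0):0 a5@(3,3):1 a6@(4,2):1 a7@(1,1):1 a8@(4,3):1 a9@(1,4):0
t=3: (unchanged — steady state)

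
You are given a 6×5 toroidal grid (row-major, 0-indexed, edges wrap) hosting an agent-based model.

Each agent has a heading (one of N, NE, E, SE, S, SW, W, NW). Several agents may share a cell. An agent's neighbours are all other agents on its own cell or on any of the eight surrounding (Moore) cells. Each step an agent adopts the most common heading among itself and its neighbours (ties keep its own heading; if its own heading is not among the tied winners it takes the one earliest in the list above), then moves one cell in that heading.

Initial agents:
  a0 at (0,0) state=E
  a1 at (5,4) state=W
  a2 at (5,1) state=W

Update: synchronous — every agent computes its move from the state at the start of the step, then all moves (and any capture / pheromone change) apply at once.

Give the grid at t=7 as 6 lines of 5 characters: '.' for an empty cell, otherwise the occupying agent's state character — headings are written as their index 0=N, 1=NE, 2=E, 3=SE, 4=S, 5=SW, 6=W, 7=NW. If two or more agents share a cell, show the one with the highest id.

...6.
.....
.....
.....
.....
..6.6

t=1: a0@(0,4):W a1@(5,3):W a2@(5,0):W
t=2: a0@(0,3):W a1@(5,2):W a2@(5,4):W
t=3: a0@(0,2):W a1@(5,1):W a2@(5,3):W
t=4: a0@(0,1):W a1@(5,0):W a2@(5,2):W
t=5: a0@(0,0):W a1@(5,4):W a2@(5,1):W
t=6: a0@(0,4):W a1@(5,3):W a2@(5,0):W
t=7: a0@(0,3):W a1@(5,2):W a2@(5,4):W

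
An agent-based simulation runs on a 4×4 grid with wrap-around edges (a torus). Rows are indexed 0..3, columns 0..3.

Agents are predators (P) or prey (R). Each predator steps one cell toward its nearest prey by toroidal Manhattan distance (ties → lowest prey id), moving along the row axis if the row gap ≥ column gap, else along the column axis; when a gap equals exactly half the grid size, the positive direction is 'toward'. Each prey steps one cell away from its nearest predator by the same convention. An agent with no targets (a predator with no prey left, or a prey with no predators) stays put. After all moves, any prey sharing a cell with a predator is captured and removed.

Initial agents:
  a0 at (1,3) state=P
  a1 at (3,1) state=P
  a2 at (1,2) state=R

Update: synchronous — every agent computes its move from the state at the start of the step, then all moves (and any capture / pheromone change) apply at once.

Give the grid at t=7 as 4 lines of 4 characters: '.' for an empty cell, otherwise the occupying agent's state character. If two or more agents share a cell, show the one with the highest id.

....
P..R
....
....

t=1: a0@(1,2):P a1@(0,1):P a2@(1,1):R
t=2: a0@(1,1):P a1@(1,1):P a2@(1,0):R
t=3: a0@(1,0):P a1@(1,0):P a2@(1,3):R
t=4: a0@(1,3):P a1@(1,3):P a2@(1,2):R
t=5: a0@(1,2):P a1@(1,2):P a2@(1,1):R
t=6: a0@(1,1):P a1@(1,1):P a2@(1,0):R
t=7: a0@(1,0):P a1@(1,0):P a2@(1,3):R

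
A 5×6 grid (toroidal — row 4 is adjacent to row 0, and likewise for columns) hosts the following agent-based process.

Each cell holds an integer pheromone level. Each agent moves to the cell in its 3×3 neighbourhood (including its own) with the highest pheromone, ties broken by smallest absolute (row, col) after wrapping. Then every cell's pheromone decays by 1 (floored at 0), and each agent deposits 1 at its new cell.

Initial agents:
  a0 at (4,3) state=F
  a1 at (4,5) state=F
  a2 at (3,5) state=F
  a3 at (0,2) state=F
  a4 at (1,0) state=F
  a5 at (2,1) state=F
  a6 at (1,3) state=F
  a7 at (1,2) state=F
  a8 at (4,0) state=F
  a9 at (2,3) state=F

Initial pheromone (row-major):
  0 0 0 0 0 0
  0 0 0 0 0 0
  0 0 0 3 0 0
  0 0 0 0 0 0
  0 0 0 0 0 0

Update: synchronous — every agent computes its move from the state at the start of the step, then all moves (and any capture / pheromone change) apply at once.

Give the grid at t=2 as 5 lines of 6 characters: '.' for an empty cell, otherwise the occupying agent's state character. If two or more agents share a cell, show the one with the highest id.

FF....
F.....
...F..
......
......

t=1: a0@(0,2) a1@(0,0) a2@(2,0) a3@(0,1) a4@(0,0) a5@(1,0) a6@(2,3) a7@(2,3) a8@(0,0) a9@(2,3) | pheromone: 3 1 1 0 0 0 / 1 0 0 0 0 0 / 1 0 0 5 0 0 / 0 0 0 0 0 0 / 0 0 0 0 0 0
t=2: a0@(0,1) a1@(0,0) a2@(1,0) a3@(0,0) a4@(0,0) a5@(0,0) a6@(2,3) a7@(2,3) a8@(0,0) a9@(2,3) | pheromone: 7 1 0 0 0 0 / 1 0 0 0 0 0 / 0 0 0 7 0 0 / 0 0 0 0 0 0 / 0 0 0 0 0 0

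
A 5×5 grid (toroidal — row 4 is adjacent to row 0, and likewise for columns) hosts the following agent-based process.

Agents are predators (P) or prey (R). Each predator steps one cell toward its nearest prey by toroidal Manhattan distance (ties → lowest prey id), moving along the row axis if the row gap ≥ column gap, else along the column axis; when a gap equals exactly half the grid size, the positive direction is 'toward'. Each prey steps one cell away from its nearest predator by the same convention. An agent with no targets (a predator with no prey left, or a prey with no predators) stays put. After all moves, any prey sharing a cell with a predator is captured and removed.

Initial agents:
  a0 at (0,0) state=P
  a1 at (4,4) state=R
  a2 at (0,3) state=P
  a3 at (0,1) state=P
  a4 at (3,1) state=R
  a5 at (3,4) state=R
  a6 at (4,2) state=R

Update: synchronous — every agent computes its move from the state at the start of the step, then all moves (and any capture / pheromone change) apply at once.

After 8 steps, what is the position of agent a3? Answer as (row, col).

t=1: a0@(4,0):P a1@(3,4):R a2@(4,3):P a3@(4,1):P a4@(2,1):R a5@(2,4):R a6@(3,2):R
t=2: a0@(3,0):P a1@(2,4):R a2@(3,3):P a3@(3,1):P a4@(1,1):R a5@(1,4):R a6@(2,2):R
t=3: a0@(2,0):P a1@(1,4):R a2@(2,3):P a3@(2,1):P a4@(0,1):R a5@(0,4):R a6@(1,2):R
t=4: a0@(1,0):P a1@(0,4):R a2@(1,3):P a3@(1,1):P a4@(4,1):R a5@(4,4):R a6@(0,2):R
t=5: a0@(0,0):P a1@(4,4):R a2@(0,3):P a3@(0,1):P a4@(3,1):R a5@(3,4):R a6@(4,2):R
t=6: a0@(4,0):P a1@(3,4):R a2@(4,3):P a3@(4,1):P a4@(2,1):R a5@(2,4):R a6@(3,2):R
t=7: a0@(3,0):P a1@(2,4):R a2@(3,3):P a3@(3,1):P a4@(1,1):R a5@(1,4):R a6@(2,2):R
t=8: a0@(2,0):P a1@(1,4):R a2@(2,3):P a3@(2,1):P a4@(0,1):R a5@(0,4):R a6@(1,2):R

(2, 1)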